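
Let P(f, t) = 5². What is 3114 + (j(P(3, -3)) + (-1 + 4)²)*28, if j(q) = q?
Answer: 4066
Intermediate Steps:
P(f, t) = 25
3114 + (j(P(3, -3)) + (-1 + 4)²)*28 = 3114 + (25 + (-1 + 4)²)*28 = 3114 + (25 + 3²)*28 = 3114 + (25 + 9)*28 = 3114 + 34*28 = 3114 + 952 = 4066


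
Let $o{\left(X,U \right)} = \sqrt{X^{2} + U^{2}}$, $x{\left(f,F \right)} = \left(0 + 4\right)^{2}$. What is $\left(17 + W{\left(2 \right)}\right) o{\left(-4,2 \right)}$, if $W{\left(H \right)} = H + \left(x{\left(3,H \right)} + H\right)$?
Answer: $74 \sqrt{5} \approx 165.47$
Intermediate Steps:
$x{\left(f,F \right)} = 16$ ($x{\left(f,F \right)} = 4^{2} = 16$)
$o{\left(X,U \right)} = \sqrt{U^{2} + X^{2}}$
$W{\left(H \right)} = 16 + 2 H$ ($W{\left(H \right)} = H + \left(16 + H\right) = 16 + 2 H$)
$\left(17 + W{\left(2 \right)}\right) o{\left(-4,2 \right)} = \left(17 + \left(16 + 2 \cdot 2\right)\right) \sqrt{2^{2} + \left(-4\right)^{2}} = \left(17 + \left(16 + 4\right)\right) \sqrt{4 + 16} = \left(17 + 20\right) \sqrt{20} = 37 \cdot 2 \sqrt{5} = 74 \sqrt{5}$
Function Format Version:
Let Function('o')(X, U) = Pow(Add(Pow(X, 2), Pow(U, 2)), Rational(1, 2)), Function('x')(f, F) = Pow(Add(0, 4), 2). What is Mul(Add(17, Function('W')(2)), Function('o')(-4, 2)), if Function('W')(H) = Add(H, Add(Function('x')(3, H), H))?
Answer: Mul(74, Pow(5, Rational(1, 2))) ≈ 165.47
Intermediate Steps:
Function('x')(f, F) = 16 (Function('x')(f, F) = Pow(4, 2) = 16)
Function('o')(X, U) = Pow(Add(Pow(U, 2), Pow(X, 2)), Rational(1, 2))
Function('W')(H) = Add(16, Mul(2, H)) (Function('W')(H) = Add(H, Add(16, H)) = Add(16, Mul(2, H)))
Mul(Add(17, Function('W')(2)), Function('o')(-4, 2)) = Mul(Add(17, Add(16, Mul(2, 2))), Pow(Add(Pow(2, 2), Pow(-4, 2)), Rational(1, 2))) = Mul(Add(17, Add(16, 4)), Pow(Add(4, 16), Rational(1, 2))) = Mul(Add(17, 20), Pow(20, Rational(1, 2))) = Mul(37, Mul(2, Pow(5, Rational(1, 2)))) = Mul(74, Pow(5, Rational(1, 2)))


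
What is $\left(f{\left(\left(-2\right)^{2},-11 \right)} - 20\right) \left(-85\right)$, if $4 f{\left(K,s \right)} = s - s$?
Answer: $1700$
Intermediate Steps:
$f{\left(K,s \right)} = 0$ ($f{\left(K,s \right)} = \frac{s - s}{4} = \frac{1}{4} \cdot 0 = 0$)
$\left(f{\left(\left(-2\right)^{2},-11 \right)} - 20\right) \left(-85\right) = \left(0 - 20\right) \left(-85\right) = \left(-20\right) \left(-85\right) = 1700$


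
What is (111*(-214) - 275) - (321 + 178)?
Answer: -24528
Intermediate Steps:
(111*(-214) - 275) - (321 + 178) = (-23754 - 275) - 499 = -24029 - 1*499 = -24029 - 499 = -24528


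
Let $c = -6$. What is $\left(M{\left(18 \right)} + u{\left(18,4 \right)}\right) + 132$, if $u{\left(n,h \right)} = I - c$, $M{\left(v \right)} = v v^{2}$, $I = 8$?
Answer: $5978$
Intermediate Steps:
$M{\left(v \right)} = v^{3}$
$u{\left(n,h \right)} = 14$ ($u{\left(n,h \right)} = 8 - -6 = 8 + 6 = 14$)
$\left(M{\left(18 \right)} + u{\left(18,4 \right)}\right) + 132 = \left(18^{3} + 14\right) + 132 = \left(5832 + 14\right) + 132 = 5846 + 132 = 5978$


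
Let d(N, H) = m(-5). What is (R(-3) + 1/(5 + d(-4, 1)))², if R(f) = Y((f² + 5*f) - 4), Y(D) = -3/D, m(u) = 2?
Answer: 961/4900 ≈ 0.19612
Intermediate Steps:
d(N, H) = 2
R(f) = -3/(-4 + f² + 5*f) (R(f) = -3/((f² + 5*f) - 4) = -3/(-4 + f² + 5*f))
(R(-3) + 1/(5 + d(-4, 1)))² = (-3/(-4 + (-3)² + 5*(-3)) + 1/(5 + 2))² = (-3/(-4 + 9 - 15) + 1/7)² = (-3/(-10) + ⅐)² = (-3*(-⅒) + ⅐)² = (3/10 + ⅐)² = (31/70)² = 961/4900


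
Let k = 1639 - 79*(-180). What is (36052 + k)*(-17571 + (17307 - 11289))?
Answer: -599727783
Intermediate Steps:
k = 15859 (k = 1639 - 1*(-14220) = 1639 + 14220 = 15859)
(36052 + k)*(-17571 + (17307 - 11289)) = (36052 + 15859)*(-17571 + (17307 - 11289)) = 51911*(-17571 + 6018) = 51911*(-11553) = -599727783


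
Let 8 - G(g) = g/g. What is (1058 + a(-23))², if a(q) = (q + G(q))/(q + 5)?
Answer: 90820900/81 ≈ 1.1212e+6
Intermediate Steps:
G(g) = 7 (G(g) = 8 - g/g = 8 - 1*1 = 8 - 1 = 7)
a(q) = (7 + q)/(5 + q) (a(q) = (q + 7)/(q + 5) = (7 + q)/(5 + q))
(1058 + a(-23))² = (1058 + (7 - 23)/(5 - 23))² = (1058 - 16/(-18))² = (1058 - 1/18*(-16))² = (1058 + 8/9)² = (9530/9)² = 90820900/81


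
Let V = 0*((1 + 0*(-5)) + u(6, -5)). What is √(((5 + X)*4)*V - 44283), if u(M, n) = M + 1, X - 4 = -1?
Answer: I*√44283 ≈ 210.44*I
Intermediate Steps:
X = 3 (X = 4 - 1 = 3)
u(M, n) = 1 + M
V = 0 (V = 0*((1 + 0*(-5)) + (1 + 6)) = 0*((1 + 0) + 7) = 0*(1 + 7) = 0*8 = 0)
√(((5 + X)*4)*V - 44283) = √(((5 + 3)*4)*0 - 44283) = √((8*4)*0 - 44283) = √(32*0 - 44283) = √(0 - 44283) = √(-44283) = I*√44283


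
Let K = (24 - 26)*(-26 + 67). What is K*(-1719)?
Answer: 140958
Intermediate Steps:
K = -82 (K = -2*41 = -82)
K*(-1719) = -82*(-1719) = 140958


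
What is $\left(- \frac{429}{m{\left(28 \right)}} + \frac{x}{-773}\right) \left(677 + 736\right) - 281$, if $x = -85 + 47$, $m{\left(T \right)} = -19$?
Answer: $\frac{465467960}{14687} \approx 31693.0$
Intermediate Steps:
$x = -38$
$\left(- \frac{429}{m{\left(28 \right)}} + \frac{x}{-773}\right) \left(677 + 736\right) - 281 = \left(- \frac{429}{-19} - \frac{38}{-773}\right) \left(677 + 736\right) - 281 = \left(\left(-429\right) \left(- \frac{1}{19}\right) - - \frac{38}{773}\right) 1413 - 281 = \left(\frac{429}{19} + \frac{38}{773}\right) 1413 - 281 = \frac{332339}{14687} \cdot 1413 - 281 = \frac{469595007}{14687} - 281 = \frac{465467960}{14687}$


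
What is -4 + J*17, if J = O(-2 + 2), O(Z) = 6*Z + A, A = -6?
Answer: -106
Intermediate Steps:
O(Z) = -6 + 6*Z (O(Z) = 6*Z - 6 = -6 + 6*Z)
J = -6 (J = -6 + 6*(-2 + 2) = -6 + 6*0 = -6 + 0 = -6)
-4 + J*17 = -4 - 6*17 = -4 - 102 = -106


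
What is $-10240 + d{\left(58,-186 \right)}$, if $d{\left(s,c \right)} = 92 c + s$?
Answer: $-27294$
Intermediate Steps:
$d{\left(s,c \right)} = s + 92 c$
$-10240 + d{\left(58,-186 \right)} = -10240 + \left(58 + 92 \left(-186\right)\right) = -10240 + \left(58 - 17112\right) = -10240 - 17054 = -27294$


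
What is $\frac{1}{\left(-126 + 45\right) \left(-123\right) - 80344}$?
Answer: $- \frac{1}{70381} \approx -1.4208 \cdot 10^{-5}$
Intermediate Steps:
$\frac{1}{\left(-126 + 45\right) \left(-123\right) - 80344} = \frac{1}{\left(-81\right) \left(-123\right) - 80344} = \frac{1}{9963 - 80344} = \frac{1}{-70381} = - \frac{1}{70381}$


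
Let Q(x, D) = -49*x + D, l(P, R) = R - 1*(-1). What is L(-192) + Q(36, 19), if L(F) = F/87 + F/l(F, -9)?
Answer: -49973/29 ≈ -1723.2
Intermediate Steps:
l(P, R) = 1 + R (l(P, R) = R + 1 = 1 + R)
L(F) = -79*F/696 (L(F) = F/87 + F/(1 - 9) = F*(1/87) + F/(-8) = F/87 + F*(-⅛) = F/87 - F/8 = -79*F/696)
Q(x, D) = D - 49*x
L(-192) + Q(36, 19) = -79/696*(-192) + (19 - 49*36) = 632/29 + (19 - 1764) = 632/29 - 1745 = -49973/29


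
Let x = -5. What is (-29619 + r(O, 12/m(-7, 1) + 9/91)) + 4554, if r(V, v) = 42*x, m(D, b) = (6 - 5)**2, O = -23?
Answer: -25275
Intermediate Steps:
m(D, b) = 1 (m(D, b) = 1**2 = 1)
r(V, v) = -210 (r(V, v) = 42*(-5) = -210)
(-29619 + r(O, 12/m(-7, 1) + 9/91)) + 4554 = (-29619 - 210) + 4554 = -29829 + 4554 = -25275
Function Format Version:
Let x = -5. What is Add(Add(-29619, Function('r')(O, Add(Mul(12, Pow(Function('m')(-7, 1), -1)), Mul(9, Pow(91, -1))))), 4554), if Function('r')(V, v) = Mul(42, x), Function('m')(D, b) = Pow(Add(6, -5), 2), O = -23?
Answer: -25275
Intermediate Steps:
Function('m')(D, b) = 1 (Function('m')(D, b) = Pow(1, 2) = 1)
Function('r')(V, v) = -210 (Function('r')(V, v) = Mul(42, -5) = -210)
Add(Add(-29619, Function('r')(O, Add(Mul(12, Pow(Function('m')(-7, 1), -1)), Mul(9, Pow(91, -1))))), 4554) = Add(Add(-29619, -210), 4554) = Add(-29829, 4554) = -25275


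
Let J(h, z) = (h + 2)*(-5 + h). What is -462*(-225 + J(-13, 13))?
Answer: 12474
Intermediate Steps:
J(h, z) = (-5 + h)*(2 + h) (J(h, z) = (2 + h)*(-5 + h) = (-5 + h)*(2 + h))
-462*(-225 + J(-13, 13)) = -462*(-225 + (-10 + (-13)² - 3*(-13))) = -462*(-225 + (-10 + 169 + 39)) = -462*(-225 + 198) = -462*(-27) = 12474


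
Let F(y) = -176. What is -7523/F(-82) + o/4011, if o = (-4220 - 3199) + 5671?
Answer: 29867105/705936 ≈ 42.309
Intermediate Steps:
o = -1748 (o = -7419 + 5671 = -1748)
-7523/F(-82) + o/4011 = -7523/(-176) - 1748/4011 = -7523*(-1/176) - 1748*1/4011 = 7523/176 - 1748/4011 = 29867105/705936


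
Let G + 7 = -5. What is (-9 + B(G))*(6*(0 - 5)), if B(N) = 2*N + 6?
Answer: 810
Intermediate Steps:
G = -12 (G = -7 - 5 = -12)
B(N) = 6 + 2*N
(-9 + B(G))*(6*(0 - 5)) = (-9 + (6 + 2*(-12)))*(6*(0 - 5)) = (-9 + (6 - 24))*(6*(-5)) = (-9 - 18)*(-30) = -27*(-30) = 810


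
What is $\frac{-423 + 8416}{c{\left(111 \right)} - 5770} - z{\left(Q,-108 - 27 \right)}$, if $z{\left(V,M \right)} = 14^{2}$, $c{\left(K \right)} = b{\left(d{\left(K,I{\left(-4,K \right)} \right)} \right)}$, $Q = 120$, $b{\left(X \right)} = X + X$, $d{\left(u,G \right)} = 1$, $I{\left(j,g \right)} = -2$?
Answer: $- \frac{1138521}{5768} \approx -197.39$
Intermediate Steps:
$b{\left(X \right)} = 2 X$
$c{\left(K \right)} = 2$ ($c{\left(K \right)} = 2 \cdot 1 = 2$)
$z{\left(V,M \right)} = 196$
$\frac{-423 + 8416}{c{\left(111 \right)} - 5770} - z{\left(Q,-108 - 27 \right)} = \frac{-423 + 8416}{2 - 5770} - 196 = \frac{7993}{-5768} - 196 = 7993 \left(- \frac{1}{5768}\right) - 196 = - \frac{7993}{5768} - 196 = - \frac{1138521}{5768}$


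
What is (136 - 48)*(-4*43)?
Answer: -15136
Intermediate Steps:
(136 - 48)*(-4*43) = 88*(-172) = -15136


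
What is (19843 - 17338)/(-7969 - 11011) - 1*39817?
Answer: -151145833/3796 ≈ -39817.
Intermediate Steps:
(19843 - 17338)/(-7969 - 11011) - 1*39817 = 2505/(-18980) - 39817 = 2505*(-1/18980) - 39817 = -501/3796 - 39817 = -151145833/3796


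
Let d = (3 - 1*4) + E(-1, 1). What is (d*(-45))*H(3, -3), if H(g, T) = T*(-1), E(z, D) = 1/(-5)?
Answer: 162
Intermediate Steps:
E(z, D) = -⅕
H(g, T) = -T
d = -6/5 (d = (3 - 1*4) - ⅕ = (3 - 4) - ⅕ = -1 - ⅕ = -6/5 ≈ -1.2000)
(d*(-45))*H(3, -3) = (-6/5*(-45))*(-1*(-3)) = 54*3 = 162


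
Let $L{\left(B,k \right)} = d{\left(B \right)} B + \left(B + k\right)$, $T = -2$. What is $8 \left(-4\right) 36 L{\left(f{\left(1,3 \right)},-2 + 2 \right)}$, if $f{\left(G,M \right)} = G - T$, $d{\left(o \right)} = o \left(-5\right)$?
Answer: $48384$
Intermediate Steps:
$d{\left(o \right)} = - 5 o$
$f{\left(G,M \right)} = 2 + G$ ($f{\left(G,M \right)} = G - -2 = G + 2 = 2 + G$)
$L{\left(B,k \right)} = B + k - 5 B^{2}$ ($L{\left(B,k \right)} = - 5 B B + \left(B + k\right) = - 5 B^{2} + \left(B + k\right) = B + k - 5 B^{2}$)
$8 \left(-4\right) 36 L{\left(f{\left(1,3 \right)},-2 + 2 \right)} = 8 \left(-4\right) 36 \left(\left(2 + 1\right) + \left(-2 + 2\right) - 5 \left(2 + 1\right)^{2}\right) = \left(-32\right) 36 \left(3 + 0 - 5 \cdot 3^{2}\right) = - 1152 \left(3 + 0 - 45\right) = \left(-1152\right) \left(-42\right) = 48384$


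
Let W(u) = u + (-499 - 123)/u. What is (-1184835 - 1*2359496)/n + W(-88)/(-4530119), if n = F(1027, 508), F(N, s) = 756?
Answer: -12615618041875/2690890686 ≈ -4688.3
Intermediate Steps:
n = 756
W(u) = u - 622/u
(-1184835 - 1*2359496)/n + W(-88)/(-4530119) = (-1184835 - 1*2359496)/756 + (-88 - 622/(-88))/(-4530119) = (-1184835 - 2359496)*(1/756) + (-88 - 622*(-1/88))*(-1/4530119) = -3544331*1/756 + (-88 + 311/44)*(-1/4530119) = -506333/108 - 3561/44*(-1/4530119) = -506333/108 + 3561/199325236 = -12615618041875/2690890686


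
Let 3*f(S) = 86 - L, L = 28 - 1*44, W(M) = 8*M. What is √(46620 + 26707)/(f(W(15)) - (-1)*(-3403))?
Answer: -√73327/3369 ≈ -0.080377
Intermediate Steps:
L = -16 (L = 28 - 44 = -16)
f(S) = 34 (f(S) = (86 - 1*(-16))/3 = (86 + 16)/3 = (⅓)*102 = 34)
√(46620 + 26707)/(f(W(15)) - (-1)*(-3403)) = √(46620 + 26707)/(34 - (-1)*(-3403)) = √73327/(34 - 1*3403) = √73327/(34 - 3403) = √73327/(-3369) = √73327*(-1/3369) = -√73327/3369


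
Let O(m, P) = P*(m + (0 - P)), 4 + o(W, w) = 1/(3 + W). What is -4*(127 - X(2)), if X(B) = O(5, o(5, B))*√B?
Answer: -508 - 2201*√2/16 ≈ -702.54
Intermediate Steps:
o(W, w) = -4 + 1/(3 + W)
O(m, P) = P*(m - P)
X(B) = -2201*√B/64 (X(B) = (((-11 - 4*5)/(3 + 5))*(5 - (-11 - 4*5)/(3 + 5)))*√B = (((-11 - 20)/8)*(5 - (-11 - 20)/8))*√B = (((⅛)*(-31))*(5 - (-31)/8))*√B = (-31*(5 - 1*(-31/8))/8)*√B = (-31*(5 + 31/8)/8)*√B = (-31/8*71/8)*√B = -2201*√B/64)
-4*(127 - X(2)) = -4*(127 - (-2201)*√2/64) = -4*(127 + 2201*√2/64) = -508 - 2201*√2/16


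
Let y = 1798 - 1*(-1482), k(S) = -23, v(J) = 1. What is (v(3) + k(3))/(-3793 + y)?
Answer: 22/513 ≈ 0.042885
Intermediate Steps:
y = 3280 (y = 1798 + 1482 = 3280)
(v(3) + k(3))/(-3793 + y) = (1 - 23)/(-3793 + 3280) = -22/(-513) = -22*(-1/513) = 22/513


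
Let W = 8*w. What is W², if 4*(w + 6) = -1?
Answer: 2500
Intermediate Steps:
w = -25/4 (w = -6 + (¼)*(-1) = -6 - ¼ = -25/4 ≈ -6.2500)
W = -50 (W = 8*(-25/4) = -50)
W² = (-50)² = 2500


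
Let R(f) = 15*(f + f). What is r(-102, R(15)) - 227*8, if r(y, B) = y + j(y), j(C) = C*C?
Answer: 8486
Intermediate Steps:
j(C) = C**2
R(f) = 30*f (R(f) = 15*(2*f) = 30*f)
r(y, B) = y + y**2
r(-102, R(15)) - 227*8 = -102*(1 - 102) - 227*8 = -102*(-101) - 1816 = 10302 - 1816 = 8486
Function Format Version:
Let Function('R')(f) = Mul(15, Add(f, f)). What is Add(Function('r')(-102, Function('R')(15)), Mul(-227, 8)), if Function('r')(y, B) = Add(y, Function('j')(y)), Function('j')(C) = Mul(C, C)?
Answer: 8486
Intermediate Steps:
Function('j')(C) = Pow(C, 2)
Function('R')(f) = Mul(30, f) (Function('R')(f) = Mul(15, Mul(2, f)) = Mul(30, f))
Function('r')(y, B) = Add(y, Pow(y, 2))
Add(Function('r')(-102, Function('R')(15)), Mul(-227, 8)) = Add(Mul(-102, Add(1, -102)), Mul(-227, 8)) = Add(Mul(-102, -101), -1816) = Add(10302, -1816) = 8486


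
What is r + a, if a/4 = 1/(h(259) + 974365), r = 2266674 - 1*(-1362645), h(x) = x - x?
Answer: 3536281407439/974365 ≈ 3.6293e+6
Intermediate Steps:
h(x) = 0
r = 3629319 (r = 2266674 + 1362645 = 3629319)
a = 4/974365 (a = 4/(0 + 974365) = 4/974365 ≈ 4.1052e-6)
r + a = 3629319 + 4/974365 = 3536281407439/974365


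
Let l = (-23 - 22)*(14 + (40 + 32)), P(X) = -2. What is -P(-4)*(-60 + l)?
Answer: -7860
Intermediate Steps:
l = -3870 (l = -45*(14 + 72) = -45*86 = -3870)
-P(-4)*(-60 + l) = -(-2)*(-60 - 3870) = -(-2)*(-3930) = -1*7860 = -7860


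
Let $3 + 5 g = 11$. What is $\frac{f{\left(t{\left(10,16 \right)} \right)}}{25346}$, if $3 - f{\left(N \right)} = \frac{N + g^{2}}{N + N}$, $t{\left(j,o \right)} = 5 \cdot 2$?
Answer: $\frac{593}{6336500} \approx 9.3585 \cdot 10^{-5}$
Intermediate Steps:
$g = \frac{8}{5}$ ($g = - \frac{3}{5} + \frac{1}{5} \cdot 11 = - \frac{3}{5} + \frac{11}{5} = \frac{8}{5} \approx 1.6$)
$t{\left(j,o \right)} = 10$
$f{\left(N \right)} = 3 - \frac{\frac{64}{25} + N}{2 N}$ ($f{\left(N \right)} = 3 - \frac{N + \left(\frac{8}{5}\right)^{2}}{N + N} = 3 - \frac{N + \frac{64}{25}}{2 N} = 3 - \left(\frac{64}{25} + N\right) \frac{1}{2 N} = 3 - \frac{\frac{64}{25} + N}{2 N}$)
$\frac{f{\left(t{\left(10,16 \right)} \right)}}{25346} = \frac{\frac{1}{50} \cdot \frac{1}{10} \left(-64 + 125 \cdot 10\right)}{25346} = \frac{1}{50} \cdot \frac{1}{10} \left(-64 + 1250\right) \frac{1}{25346} = \frac{1}{50} \cdot \frac{1}{10} \cdot 1186 \cdot \frac{1}{25346} = \frac{593}{250} \cdot \frac{1}{25346} = \frac{593}{6336500}$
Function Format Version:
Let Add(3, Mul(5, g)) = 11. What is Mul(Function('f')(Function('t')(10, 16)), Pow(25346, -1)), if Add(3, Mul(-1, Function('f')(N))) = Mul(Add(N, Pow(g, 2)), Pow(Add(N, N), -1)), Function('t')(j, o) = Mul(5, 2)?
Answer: Rational(593, 6336500) ≈ 9.3585e-5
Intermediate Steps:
g = Rational(8, 5) (g = Add(Rational(-3, 5), Mul(Rational(1, 5), 11)) = Add(Rational(-3, 5), Rational(11, 5)) = Rational(8, 5) ≈ 1.6000)
Function('t')(j, o) = 10
Function('f')(N) = Add(3, Mul(Rational(-1, 2), Pow(N, -1), Add(Rational(64, 25), N))) (Function('f')(N) = Add(3, Mul(-1, Mul(Add(N, Pow(Rational(8, 5), 2)), Pow(Add(N, N), -1)))) = Add(3, Mul(-1, Mul(Add(N, Rational(64, 25)), Pow(Mul(2, N), -1)))) = Add(3, Mul(-1, Mul(Add(Rational(64, 25), N), Mul(Rational(1, 2), Pow(N, -1))))) = Add(3, Mul(-1, Mul(Rational(1, 2), Pow(N, -1), Add(Rational(64, 25), N)))) = Add(3, Mul(Rational(-1, 2), Pow(N, -1), Add(Rational(64, 25), N))))
Mul(Function('f')(Function('t')(10, 16)), Pow(25346, -1)) = Mul(Mul(Rational(1, 50), Pow(10, -1), Add(-64, Mul(125, 10))), Pow(25346, -1)) = Mul(Mul(Rational(1, 50), Rational(1, 10), Add(-64, 1250)), Rational(1, 25346)) = Mul(Mul(Rational(1, 50), Rational(1, 10), 1186), Rational(1, 25346)) = Mul(Rational(593, 250), Rational(1, 25346)) = Rational(593, 6336500)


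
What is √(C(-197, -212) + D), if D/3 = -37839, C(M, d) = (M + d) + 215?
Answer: I*√113711 ≈ 337.21*I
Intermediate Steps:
C(M, d) = 215 + M + d
D = -113517 (D = 3*(-37839) = -113517)
√(C(-197, -212) + D) = √((215 - 197 - 212) - 113517) = √(-194 - 113517) = √(-113711) = I*√113711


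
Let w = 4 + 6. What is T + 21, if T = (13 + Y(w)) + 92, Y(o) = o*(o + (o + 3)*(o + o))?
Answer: 2826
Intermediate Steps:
w = 10
Y(o) = o*(o + 2*o*(3 + o)) (Y(o) = o*(o + (3 + o)*(2*o)) = o*(o + 2*o*(3 + o)))
T = 2805 (T = (13 + 10²*(7 + 2*10)) + 92 = (13 + 100*(7 + 20)) + 92 = (13 + 100*27) + 92 = (13 + 2700) + 92 = 2713 + 92 = 2805)
T + 21 = 2805 + 21 = 2826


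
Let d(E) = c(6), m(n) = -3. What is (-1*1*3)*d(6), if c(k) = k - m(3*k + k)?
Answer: -27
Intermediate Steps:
c(k) = 3 + k (c(k) = k - 1*(-3) = k + 3 = 3 + k)
d(E) = 9 (d(E) = 3 + 6 = 9)
(-1*1*3)*d(6) = (-1*1*3)*9 = -1*3*9 = -3*9 = -27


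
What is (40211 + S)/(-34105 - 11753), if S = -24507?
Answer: -7852/22929 ≈ -0.34245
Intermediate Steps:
(40211 + S)/(-34105 - 11753) = (40211 - 24507)/(-34105 - 11753) = 15704/(-45858) = 15704*(-1/45858) = -7852/22929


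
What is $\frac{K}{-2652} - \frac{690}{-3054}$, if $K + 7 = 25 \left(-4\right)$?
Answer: $\frac{359443}{1349868} \approx 0.26628$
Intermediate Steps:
$K = -107$ ($K = -7 + 25 \left(-4\right) = -7 - 100 = -107$)
$\frac{K}{-2652} - \frac{690}{-3054} = - \frac{107}{-2652} - \frac{690}{-3054} = \left(-107\right) \left(- \frac{1}{2652}\right) - - \frac{115}{509} = \frac{107}{2652} + \frac{115}{509} = \frac{359443}{1349868}$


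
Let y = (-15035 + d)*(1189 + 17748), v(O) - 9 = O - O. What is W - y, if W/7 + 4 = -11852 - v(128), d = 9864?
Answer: 97840172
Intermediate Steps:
v(O) = 9 (v(O) = 9 + (O - O) = 9 + 0 = 9)
W = -83055 (W = -28 + 7*(-11852 - 1*9) = -28 + 7*(-11852 - 9) = -28 + 7*(-11861) = -28 - 83027 = -83055)
y = -97923227 (y = (-15035 + 9864)*(1189 + 17748) = -5171*18937 = -97923227)
W - y = -83055 - 1*(-97923227) = -83055 + 97923227 = 97840172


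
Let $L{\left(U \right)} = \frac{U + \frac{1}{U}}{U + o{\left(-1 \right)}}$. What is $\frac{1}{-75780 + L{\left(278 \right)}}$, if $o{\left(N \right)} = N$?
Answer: $- \frac{77006}{5835437395} \approx -1.3196 \cdot 10^{-5}$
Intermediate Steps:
$L{\left(U \right)} = \frac{U + \frac{1}{U}}{-1 + U}$ ($L{\left(U \right)} = \frac{U + \frac{1}{U}}{U - 1} = \frac{U + \frac{1}{U}}{-1 + U}$)
$\frac{1}{-75780 + L{\left(278 \right)}} = \frac{1}{-75780 + \frac{1 + 278^{2}}{278 \left(-1 + 278\right)}} = \frac{1}{-75780 + \frac{1 + 77284}{278 \cdot 277}} = \frac{1}{-75780 + \frac{1}{278} \cdot \frac{1}{277} \cdot 77285} = \frac{1}{-75780 + \frac{77285}{77006}} = \frac{1}{- \frac{5835437395}{77006}} = - \frac{77006}{5835437395}$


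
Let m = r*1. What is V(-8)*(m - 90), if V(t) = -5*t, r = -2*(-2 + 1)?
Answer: -3520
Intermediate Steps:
r = 2 (r = -2*(-1) = 2)
m = 2 (m = 2*1 = 2)
V(-8)*(m - 90) = (-5*(-8))*(2 - 90) = 40*(-88) = -3520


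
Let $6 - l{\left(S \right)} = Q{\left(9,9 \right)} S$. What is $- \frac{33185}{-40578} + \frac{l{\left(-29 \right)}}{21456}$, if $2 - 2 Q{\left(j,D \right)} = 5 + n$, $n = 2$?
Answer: $\frac{236439641}{290213856} \approx 0.81471$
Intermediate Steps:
$Q{\left(j,D \right)} = - \frac{5}{2}$ ($Q{\left(j,D \right)} = 1 - \frac{5 + 2}{2} = 1 - \frac{7}{2} = - \frac{5}{2}$)
$l{\left(S \right)} = 6 + \frac{5 S}{2}$ ($l{\left(S \right)} = 6 - - \frac{5 S}{2} = 6 + \frac{5 S}{2}$)
$- \frac{33185}{-40578} + \frac{l{\left(-29 \right)}}{21456} = - \frac{33185}{-40578} + \frac{6 + \frac{5}{2} \left(-29\right)}{21456} = \left(-33185\right) \left(- \frac{1}{40578}\right) + \left(6 - \frac{145}{2}\right) \frac{1}{21456} = \frac{33185}{40578} - \frac{133}{42912} = \frac{236439641}{290213856}$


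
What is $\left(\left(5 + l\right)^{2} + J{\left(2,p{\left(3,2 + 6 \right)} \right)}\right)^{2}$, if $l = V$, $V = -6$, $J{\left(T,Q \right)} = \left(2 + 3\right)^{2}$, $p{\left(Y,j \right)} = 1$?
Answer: $676$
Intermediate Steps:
$J{\left(T,Q \right)} = 25$ ($J{\left(T,Q \right)} = 5^{2} = 25$)
$l = -6$
$\left(\left(5 + l\right)^{2} + J{\left(2,p{\left(3,2 + 6 \right)} \right)}\right)^{2} = \left(\left(5 - 6\right)^{2} + 25\right)^{2} = \left(\left(-1\right)^{2} + 25\right)^{2} = \left(1 + 25\right)^{2} = 26^{2} = 676$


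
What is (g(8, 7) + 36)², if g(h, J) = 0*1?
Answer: 1296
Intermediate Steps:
g(h, J) = 0
(g(8, 7) + 36)² = (0 + 36)² = 36² = 1296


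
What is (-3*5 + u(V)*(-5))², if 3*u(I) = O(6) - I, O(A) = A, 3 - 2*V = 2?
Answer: 21025/36 ≈ 584.03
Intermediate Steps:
V = ½ (V = 3/2 - ½*2 = 3/2 - 1 = ½ ≈ 0.50000)
u(I) = 2 - I/3 (u(I) = (6 - I)/3 = 2 - I/3)
(-3*5 + u(V)*(-5))² = (-3*5 + (2 - ⅓*½)*(-5))² = (-15 + (2 - ⅙)*(-5))² = (-15 + (11/6)*(-5))² = (-15 - 55/6)² = (-145/6)² = 21025/36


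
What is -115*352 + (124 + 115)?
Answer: -40241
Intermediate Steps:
-115*352 + (124 + 115) = -40480 + 239 = -40241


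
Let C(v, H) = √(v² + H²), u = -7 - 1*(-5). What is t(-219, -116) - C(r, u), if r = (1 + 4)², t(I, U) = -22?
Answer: -22 - √629 ≈ -47.080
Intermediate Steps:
r = 25 (r = 5² = 25)
u = -2 (u = -7 + 5 = -2)
C(v, H) = √(H² + v²)
t(-219, -116) - C(r, u) = -22 - √((-2)² + 25²) = -22 - √(4 + 625) = -22 - √629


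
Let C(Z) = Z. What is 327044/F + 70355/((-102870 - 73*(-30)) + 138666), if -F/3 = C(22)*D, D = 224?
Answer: -158096737/7799792 ≈ -20.269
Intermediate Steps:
F = -14784 (F = -66*224 = -3*4928 = -14784)
327044/F + 70355/((-102870 - 73*(-30)) + 138666) = 327044/(-14784) + 70355/((-102870 - 73*(-30)) + 138666) = 327044*(-1/14784) + 70355/((-102870 + 2190) + 138666) = -81761/3696 + 70355/(-100680 + 138666) = -81761/3696 + 70355/37986 = -158096737/7799792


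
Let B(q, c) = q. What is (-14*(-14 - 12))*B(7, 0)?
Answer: 2548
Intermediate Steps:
(-14*(-14 - 12))*B(7, 0) = -14*(-14 - 12)*7 = -14*(-26)*7 = 364*7 = 2548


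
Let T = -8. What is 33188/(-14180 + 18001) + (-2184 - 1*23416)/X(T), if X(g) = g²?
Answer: -1495212/3821 ≈ -391.31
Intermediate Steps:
33188/(-14180 + 18001) + (-2184 - 1*23416)/X(T) = 33188/(-14180 + 18001) + (-2184 - 1*23416)/((-8)²) = 33188/3821 + (-2184 - 23416)/64 = 33188*(1/3821) - 25600*1/64 = 33188/3821 - 400 = -1495212/3821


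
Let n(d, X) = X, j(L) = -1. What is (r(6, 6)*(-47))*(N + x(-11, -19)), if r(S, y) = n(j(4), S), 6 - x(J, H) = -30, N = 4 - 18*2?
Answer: -1128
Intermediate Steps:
N = -32 (N = 4 - 36 = -32)
x(J, H) = 36 (x(J, H) = 6 - 1*(-30) = 6 + 30 = 36)
r(S, y) = S
(r(6, 6)*(-47))*(N + x(-11, -19)) = (6*(-47))*(-32 + 36) = -282*4 = -1128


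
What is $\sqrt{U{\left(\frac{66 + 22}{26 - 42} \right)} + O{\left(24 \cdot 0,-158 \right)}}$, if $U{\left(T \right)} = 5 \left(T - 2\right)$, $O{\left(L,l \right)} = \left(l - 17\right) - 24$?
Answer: $\frac{i \sqrt{946}}{2} \approx 15.379 i$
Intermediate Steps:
$O{\left(L,l \right)} = -41 + l$ ($O{\left(L,l \right)} = \left(-17 + l\right) - 24 = -41 + l$)
$U{\left(T \right)} = -10 + 5 T$ ($U{\left(T \right)} = 5 \left(-2 + T\right) = -10 + 5 T$)
$\sqrt{U{\left(\frac{66 + 22}{26 - 42} \right)} + O{\left(24 \cdot 0,-158 \right)}} = \sqrt{\left(-10 + 5 \frac{66 + 22}{26 - 42}\right) - 199} = \sqrt{\left(-10 + 5 \frac{88}{-16}\right) - 199} = \sqrt{\left(-10 + 5 \cdot 88 \left(- \frac{1}{16}\right)\right) - 199} = \sqrt{\left(-10 + 5 \left(- \frac{11}{2}\right)\right) - 199} = \sqrt{\left(-10 - \frac{55}{2}\right) - 199} = \sqrt{- \frac{75}{2} - 199} = \sqrt{- \frac{473}{2}} = \frac{i \sqrt{946}}{2}$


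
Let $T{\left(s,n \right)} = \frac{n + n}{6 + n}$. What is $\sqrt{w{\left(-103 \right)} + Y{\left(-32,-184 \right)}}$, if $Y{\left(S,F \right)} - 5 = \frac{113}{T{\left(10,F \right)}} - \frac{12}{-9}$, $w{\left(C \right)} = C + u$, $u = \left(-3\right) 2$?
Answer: $\frac{i \sqrt{3657138}}{276} \approx 6.9289 i$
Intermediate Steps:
$u = -6$
$T{\left(s,n \right)} = \frac{2 n}{6 + n}$
$w{\left(C \right)} = -6 + C$ ($w{\left(C \right)} = C - 6 = -6 + C$)
$Y{\left(S,F \right)} = \frac{19}{3} + \frac{113 \left(6 + F\right)}{2 F}$ ($Y{\left(S,F \right)} = 5 + \left(\frac{113}{2 F \frac{1}{6 + F}} - \frac{12}{-9}\right) = 5 + \left(113 \frac{6 + F}{2 F} - - \frac{4}{3}\right) = 5 + \left(\frac{113 \left(6 + F\right)}{2 F} + \frac{4}{3}\right) = 5 + \left(\frac{4}{3} + \frac{113 \left(6 + F\right)}{2 F}\right) = \frac{19}{3} + \frac{113 \left(6 + F\right)}{2 F}$)
$\sqrt{w{\left(-103 \right)} + Y{\left(-32,-184 \right)}} = \sqrt{\left(-6 - 103\right) + \left(\frac{377}{6} + \frac{339}{-184}\right)} = \sqrt{-109 + \left(\frac{377}{6} + 339 \left(- \frac{1}{184}\right)\right)} = \sqrt{-109 + \left(\frac{377}{6} - \frac{339}{184}\right)} = \sqrt{-109 + \frac{33667}{552}} = \sqrt{- \frac{26501}{552}} = \frac{i \sqrt{3657138}}{276}$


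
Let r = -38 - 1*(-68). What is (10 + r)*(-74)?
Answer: -2960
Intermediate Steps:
r = 30 (r = -38 + 68 = 30)
(10 + r)*(-74) = (10 + 30)*(-74) = 40*(-74) = -2960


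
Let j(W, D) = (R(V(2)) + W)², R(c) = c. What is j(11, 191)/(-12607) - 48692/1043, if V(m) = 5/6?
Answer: -3157745621/67623948 ≈ -46.696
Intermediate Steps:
V(m) = ⅚ (V(m) = 5*(⅙) = ⅚)
j(W, D) = (⅚ + W)²
j(11, 191)/(-12607) - 48692/1043 = ((5 + 6*11)²/36)/(-12607) - 48692/1043 = ((5 + 66)²/36)*(-1/12607) - 48692*1/1043 = ((1/36)*71²)*(-1/12607) - 6956/149 = ((1/36)*5041)*(-1/12607) - 6956/149 = (5041/36)*(-1/12607) - 6956/149 = -5041/453852 - 6956/149 = -3157745621/67623948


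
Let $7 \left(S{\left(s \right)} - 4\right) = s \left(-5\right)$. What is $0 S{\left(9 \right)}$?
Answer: $0$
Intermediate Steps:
$S{\left(s \right)} = 4 - \frac{5 s}{7}$ ($S{\left(s \right)} = 4 + \frac{s \left(-5\right)}{7} = 4 + \frac{\left(-5\right) s}{7} = 4 - \frac{5 s}{7}$)
$0 S{\left(9 \right)} = 0 \left(4 - \frac{45}{7}\right) = 0 \left(- \frac{17}{7}\right) = 0$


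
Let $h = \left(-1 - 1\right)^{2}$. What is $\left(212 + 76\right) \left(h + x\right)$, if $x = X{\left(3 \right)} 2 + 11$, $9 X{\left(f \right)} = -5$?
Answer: $4000$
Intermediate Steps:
$X{\left(f \right)} = - \frac{5}{9}$ ($X{\left(f \right)} = \frac{1}{9} \left(-5\right) = - \frac{5}{9}$)
$h = 4$ ($h = \left(-2\right)^{2} = 4$)
$x = \frac{89}{9}$ ($x = \left(- \frac{5}{9}\right) 2 + 11 = - \frac{10}{9} + 11 = \frac{89}{9} \approx 9.8889$)
$\left(212 + 76\right) \left(h + x\right) = \left(212 + 76\right) \left(4 + \frac{89}{9}\right) = 288 \cdot \frac{125}{9} = 4000$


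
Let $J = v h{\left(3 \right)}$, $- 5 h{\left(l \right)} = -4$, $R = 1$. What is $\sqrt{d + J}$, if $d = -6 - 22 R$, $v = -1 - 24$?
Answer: $4 i \sqrt{3} \approx 6.9282 i$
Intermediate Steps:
$h{\left(l \right)} = \frac{4}{5}$ ($h{\left(l \right)} = \left(- \frac{1}{5}\right) \left(-4\right) = \frac{4}{5}$)
$v = -25$ ($v = -1 - 24 = -25$)
$J = -20$ ($J = \left(-25\right) \frac{4}{5} = -20$)
$d = -28$ ($d = -6 - 22 = -28$)
$\sqrt{d + J} = \sqrt{-28 - 20} = \sqrt{-48} = 4 i \sqrt{3}$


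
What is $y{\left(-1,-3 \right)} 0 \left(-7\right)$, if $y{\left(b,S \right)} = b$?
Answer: $0$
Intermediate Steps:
$y{\left(-1,-3 \right)} 0 \left(-7\right) = \left(-1\right) 0 \left(-7\right) = 0 \left(-7\right) = 0$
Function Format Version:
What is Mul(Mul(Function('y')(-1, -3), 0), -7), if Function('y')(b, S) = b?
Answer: 0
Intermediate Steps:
Mul(Mul(Function('y')(-1, -3), 0), -7) = Mul(Mul(-1, 0), -7) = Mul(0, -7) = 0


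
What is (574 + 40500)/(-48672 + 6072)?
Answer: -20537/21300 ≈ -0.96418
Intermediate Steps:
(574 + 40500)/(-48672 + 6072) = 41074/(-42600) = 41074*(-1/42600) = -20537/21300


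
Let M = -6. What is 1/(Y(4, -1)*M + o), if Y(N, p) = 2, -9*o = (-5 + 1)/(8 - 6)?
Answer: -9/106 ≈ -0.084906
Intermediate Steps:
o = 2/9 (o = -(-5 + 1)/(9*(8 - 6)) = -(-4)/(9*2) = -⅑*(-2) = 2/9 ≈ 0.22222)
1/(Y(4, -1)*M + o) = 1/(2*(-6) + 2/9) = 1/(-12 + 2/9) = 1/(-106/9) = -9/106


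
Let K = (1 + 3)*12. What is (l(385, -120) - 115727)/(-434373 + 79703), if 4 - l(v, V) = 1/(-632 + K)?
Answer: 67582231/207127280 ≈ 0.32628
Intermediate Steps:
K = 48 (K = 4*12 = 48)
l(v, V) = 2337/584 (l(v, V) = 4 - 1/(-632 + 48) = 4 - 1/(-584) = 4 - 1*(-1/584) = 4 + 1/584 = 2337/584)
(l(385, -120) - 115727)/(-434373 + 79703) = (2337/584 - 115727)/(-434373 + 79703) = -67582231/584/(-354670) = -67582231/584*(-1/354670) = 67582231/207127280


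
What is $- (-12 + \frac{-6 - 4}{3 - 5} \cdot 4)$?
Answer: $-8$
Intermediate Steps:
$- (-12 + \frac{-6 - 4}{3 - 5} \cdot 4) = - (-12 + - \frac{10}{-2} \cdot 4) = - (-12 + \left(-10\right) \left(- \frac{1}{2}\right) 4) = - (-12 + 5 \cdot 4) = - (-12 + 20) = \left(-1\right) 8 = -8$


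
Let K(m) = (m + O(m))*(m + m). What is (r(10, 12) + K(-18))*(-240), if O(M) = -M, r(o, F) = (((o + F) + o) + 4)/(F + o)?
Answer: -4320/11 ≈ -392.73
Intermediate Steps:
r(o, F) = (4 + F + 2*o)/(F + o) (r(o, F) = (((F + o) + o) + 4)/(F + o) = ((F + 2*o) + 4)/(F + o) = (4 + F + 2*o)/(F + o))
K(m) = 0 (K(m) = (m - m)*(m + m) = 0*(2*m) = 0)
(r(10, 12) + K(-18))*(-240) = ((4 + 12 + 2*10)/(12 + 10) + 0)*(-240) = ((4 + 12 + 20)/22 + 0)*(-240) = ((1/22)*36 + 0)*(-240) = (18/11 + 0)*(-240) = (18/11)*(-240) = -4320/11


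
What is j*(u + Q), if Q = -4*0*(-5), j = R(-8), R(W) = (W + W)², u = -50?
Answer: -12800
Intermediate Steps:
R(W) = 4*W² (R(W) = (2*W)² = 4*W²)
j = 256 (j = 4*(-8)² = 4*64 = 256)
Q = 0 (Q = 0*(-5) = 0)
j*(u + Q) = 256*(-50 + 0) = 256*(-50) = -12800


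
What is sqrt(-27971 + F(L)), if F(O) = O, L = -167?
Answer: I*sqrt(28138) ≈ 167.74*I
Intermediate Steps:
sqrt(-27971 + F(L)) = sqrt(-27971 - 167) = sqrt(-28138) = I*sqrt(28138)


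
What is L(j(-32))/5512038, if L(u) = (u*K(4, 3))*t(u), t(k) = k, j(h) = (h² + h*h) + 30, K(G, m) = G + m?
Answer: 2159042/393717 ≈ 5.4837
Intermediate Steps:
j(h) = 30 + 2*h² (j(h) = (h² + h²) + 30 = 2*h² + 30 = 30 + 2*h²)
L(u) = 7*u² (L(u) = (u*(4 + 3))*u = (u*7)*u = (7*u)*u = 7*u²)
L(j(-32))/5512038 = (7*(30 + 2*(-32)²)²)/5512038 = (7*(30 + 2*1024)²)*(1/5512038) = (7*(30 + 2048)²)*(1/5512038) = (7*2078²)*(1/5512038) = (7*4318084)*(1/5512038) = 30226588*(1/5512038) = 2159042/393717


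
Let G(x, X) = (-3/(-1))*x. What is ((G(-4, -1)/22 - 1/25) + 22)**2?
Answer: 34680321/75625 ≈ 458.58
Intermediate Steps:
G(x, X) = 3*x (G(x, X) = (-3*(-1))*x = 3*x)
((G(-4, -1)/22 - 1/25) + 22)**2 = (((3*(-4))/22 - 1/25) + 22)**2 = ((-12*1/22 - 1*1/25) + 22)**2 = ((-6/11 - 1/25) + 22)**2 = (-161/275 + 22)**2 = (5889/275)**2 = 34680321/75625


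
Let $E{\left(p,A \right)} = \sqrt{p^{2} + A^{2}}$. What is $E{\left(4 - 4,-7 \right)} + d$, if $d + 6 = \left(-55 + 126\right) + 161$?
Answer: $233$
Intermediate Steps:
$E{\left(p,A \right)} = \sqrt{A^{2} + p^{2}}$
$d = 226$ ($d = -6 + \left(\left(-55 + 126\right) + 161\right) = -6 + \left(71 + 161\right) = -6 + 232 = 226$)
$E{\left(4 - 4,-7 \right)} + d = \sqrt{\left(-7\right)^{2} + \left(4 - 4\right)^{2}} + 226 = \sqrt{49 + 0^{2}} + 226 = \sqrt{49 + 0} + 226 = \sqrt{49} + 226 = 7 + 226 = 233$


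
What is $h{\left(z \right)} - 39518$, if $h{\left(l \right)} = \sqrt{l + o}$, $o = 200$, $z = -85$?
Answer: $-39518 + \sqrt{115} \approx -39507.0$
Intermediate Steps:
$h{\left(l \right)} = \sqrt{200 + l}$ ($h{\left(l \right)} = \sqrt{l + 200} = \sqrt{200 + l}$)
$h{\left(z \right)} - 39518 = \sqrt{200 - 85} - 39518 = \sqrt{115} - 39518 = -39518 + \sqrt{115}$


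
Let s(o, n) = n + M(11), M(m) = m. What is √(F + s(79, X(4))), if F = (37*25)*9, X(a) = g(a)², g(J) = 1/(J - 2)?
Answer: 3*√3705/2 ≈ 91.303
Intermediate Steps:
g(J) = 1/(-2 + J)
X(a) = (-2 + a)⁻² (X(a) = (1/(-2 + a))² = (-2 + a)⁻²)
s(o, n) = 11 + n (s(o, n) = n + 11 = 11 + n)
F = 8325 (F = 925*9 = 8325)
√(F + s(79, X(4))) = √(8325 + (11 + (-2 + 4)⁻²)) = √(8325 + (11 + 2⁻²)) = √(8325 + (11 + ¼)) = √(8325 + 45/4) = √(33345/4) = 3*√3705/2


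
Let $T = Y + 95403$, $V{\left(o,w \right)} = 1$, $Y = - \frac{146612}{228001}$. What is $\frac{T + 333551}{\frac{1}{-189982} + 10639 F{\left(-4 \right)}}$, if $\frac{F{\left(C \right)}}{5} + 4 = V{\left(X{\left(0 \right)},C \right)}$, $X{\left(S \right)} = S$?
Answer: $- \frac{18580580492681844}{6912597581665471} \approx -2.6879$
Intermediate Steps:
$Y = - \frac{146612}{228001}$ ($Y = \left(-146612\right) \frac{1}{228001} = - \frac{146612}{228001} \approx -0.64303$)
$F{\left(C \right)} = -15$ ($F{\left(C \right)} = -20 + 5 \cdot 1 = -20 + 5 = -15$)
$T = \frac{21751832791}{228001}$ ($T = - \frac{146612}{228001} + 95403 = \frac{21751832791}{228001} \approx 95402.0$)
$\frac{T + 333551}{\frac{1}{-189982} + 10639 F{\left(-4 \right)}} = \frac{\frac{21751832791}{228001} + 333551}{\frac{1}{-189982} + 10639 \left(-15\right)} = \frac{97801794342}{228001 \left(- \frac{1}{189982} - 159585\right)} = \frac{97801794342}{228001 \left(- \frac{30318277471}{189982}\right)} = \frac{97801794342}{228001} \left(- \frac{189982}{30318277471}\right) = - \frac{18580580492681844}{6912597581665471}$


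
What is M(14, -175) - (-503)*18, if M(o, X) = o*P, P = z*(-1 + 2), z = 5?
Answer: 9124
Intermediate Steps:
P = 5 (P = 5*(-1 + 2) = 5*1 = 5)
M(o, X) = 5*o (M(o, X) = o*5 = 5*o)
M(14, -175) - (-503)*18 = 5*14 - (-503)*18 = 70 - 1*(-9054) = 70 + 9054 = 9124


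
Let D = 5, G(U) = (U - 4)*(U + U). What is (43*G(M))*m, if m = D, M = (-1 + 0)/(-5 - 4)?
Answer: -15050/81 ≈ -185.80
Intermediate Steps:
M = ⅑ (M = -1/(-9) = -1*(-⅑) = ⅑ ≈ 0.11111)
G(U) = 2*U*(-4 + U) (G(U) = (-4 + U)*(2*U) = 2*U*(-4 + U))
m = 5
(43*G(M))*m = (43*(2*(⅑)*(-4 + ⅑)))*5 = (43*(2*(⅑)*(-35/9)))*5 = (43*(-70/81))*5 = -3010/81*5 = -15050/81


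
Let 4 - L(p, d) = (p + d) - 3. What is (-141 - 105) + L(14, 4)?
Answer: -257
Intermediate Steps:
L(p, d) = 7 - d - p (L(p, d) = 4 - ((p + d) - 3) = 4 - ((d + p) - 3) = 4 - (-3 + d + p) = 4 + (3 - d - p) = 7 - d - p)
(-141 - 105) + L(14, 4) = (-141 - 105) + (7 - 1*4 - 1*14) = -246 + (7 - 4 - 14) = -246 - 11 = -257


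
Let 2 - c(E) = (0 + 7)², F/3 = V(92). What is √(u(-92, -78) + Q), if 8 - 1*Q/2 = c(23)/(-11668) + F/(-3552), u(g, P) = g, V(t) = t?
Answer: I*√3534329700987/215858 ≈ 8.7094*I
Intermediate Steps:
F = 276 (F = 3*92 = 276)
c(E) = -47 (c(E) = 2 - (0 + 7)² = 2 - 1*7² = 2 - 1*49 = 2 - 49 = -47)
Q = 6971069/431716 (Q = 16 - 2*(-47/(-11668) + 276/(-3552)) = 16 - 2*(-47*(-1/11668) + 276*(-1/3552)) = 16 - 2*(47/11668 - 23/296) = 16 - 2*(-63613/863432) = 16 + 63613/431716 = 6971069/431716 ≈ 16.147)
√(u(-92, -78) + Q) = √(-92 + 6971069/431716) = √(-32746803/431716) = I*√3534329700987/215858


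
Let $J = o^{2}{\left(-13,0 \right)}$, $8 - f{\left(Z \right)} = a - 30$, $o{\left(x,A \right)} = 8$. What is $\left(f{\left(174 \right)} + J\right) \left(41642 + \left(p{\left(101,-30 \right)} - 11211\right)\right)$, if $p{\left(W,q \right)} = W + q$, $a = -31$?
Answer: $4056766$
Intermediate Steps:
$f{\left(Z \right)} = 69$ ($f{\left(Z \right)} = 8 - \left(-31 - 30\right) = 8 - -61 = 8 + 61 = 69$)
$J = 64$ ($J = 8^{2} = 64$)
$\left(f{\left(174 \right)} + J\right) \left(41642 + \left(p{\left(101,-30 \right)} - 11211\right)\right) = \left(69 + 64\right) \left(41642 + \left(\left(101 - 30\right) - 11211\right)\right) = 133 \left(41642 + \left(71 - 11211\right)\right) = 133 \left(41642 - 11140\right) = 133 \cdot 30502 = 4056766$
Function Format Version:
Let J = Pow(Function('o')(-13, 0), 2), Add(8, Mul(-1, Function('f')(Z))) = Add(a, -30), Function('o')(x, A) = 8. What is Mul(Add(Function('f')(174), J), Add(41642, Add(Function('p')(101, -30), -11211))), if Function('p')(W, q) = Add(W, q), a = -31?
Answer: 4056766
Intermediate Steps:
Function('f')(Z) = 69 (Function('f')(Z) = Add(8, Mul(-1, Add(-31, -30))) = Add(8, Mul(-1, -61)) = Add(8, 61) = 69)
J = 64 (J = Pow(8, 2) = 64)
Mul(Add(Function('f')(174), J), Add(41642, Add(Function('p')(101, -30), -11211))) = Mul(Add(69, 64), Add(41642, Add(Add(101, -30), -11211))) = Mul(133, Add(41642, Add(71, -11211))) = Mul(133, Add(41642, -11140)) = Mul(133, 30502) = 4056766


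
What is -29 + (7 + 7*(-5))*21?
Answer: -617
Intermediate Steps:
-29 + (7 + 7*(-5))*21 = -29 + (7 - 35)*21 = -29 - 28*21 = -29 - 588 = -617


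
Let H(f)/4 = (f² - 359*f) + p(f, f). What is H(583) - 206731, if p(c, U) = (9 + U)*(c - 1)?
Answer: 1693813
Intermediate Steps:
p(c, U) = (-1 + c)*(9 + U) (p(c, U) = (9 + U)*(-1 + c) = (-1 + c)*(9 + U))
H(f) = -36 - 1404*f + 8*f² (H(f) = 4*((f² - 359*f) + (-9 - f + 9*f + f*f)) = 4*((f² - 359*f) + (-9 - f + 9*f + f²)) = 4*((f² - 359*f) + (-9 + f² + 8*f)) = 4*(-9 - 351*f + 2*f²) = -36 - 1404*f + 8*f²)
H(583) - 206731 = (-36 - 1404*583 + 8*583²) - 206731 = (-36 - 818532 + 8*339889) - 206731 = (-36 - 818532 + 2719112) - 206731 = 1900544 - 206731 = 1693813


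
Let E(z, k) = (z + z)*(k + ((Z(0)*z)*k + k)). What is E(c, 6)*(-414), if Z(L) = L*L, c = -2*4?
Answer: 79488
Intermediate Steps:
c = -8
Z(L) = L**2
E(z, k) = 4*k*z (E(z, k) = (z + z)*(k + ((0**2*z)*k + k)) = (2*z)*(k + ((0*z)*k + k)) = (2*z)*(k + (0*k + k)) = (2*z)*(k + (0 + k)) = (2*z)*(k + k) = (2*z)*(2*k) = 4*k*z)
E(c, 6)*(-414) = (4*6*(-8))*(-414) = -192*(-414) = 79488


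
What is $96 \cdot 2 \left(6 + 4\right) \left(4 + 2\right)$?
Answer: $11520$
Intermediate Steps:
$96 \cdot 2 \left(6 + 4\right) \left(4 + 2\right) = 192 \cdot 10 \cdot 6 = 192 \cdot 60 = 11520$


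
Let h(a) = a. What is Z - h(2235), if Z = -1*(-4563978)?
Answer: 4561743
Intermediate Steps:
Z = 4563978
Z - h(2235) = 4563978 - 1*2235 = 4563978 - 2235 = 4561743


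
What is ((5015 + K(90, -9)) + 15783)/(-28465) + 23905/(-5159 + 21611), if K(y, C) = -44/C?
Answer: 338206697/468306180 ≈ 0.72219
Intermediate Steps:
((5015 + K(90, -9)) + 15783)/(-28465) + 23905/(-5159 + 21611) = ((5015 - 44/(-9)) + 15783)/(-28465) + 23905/(-5159 + 21611) = ((5015 - 44*(-⅑)) + 15783)*(-1/28465) + 23905/16452 = ((5015 + 44/9) + 15783)*(-1/28465) + 23905*(1/16452) = (45179/9 + 15783)*(-1/28465) + 23905/16452 = (187226/9)*(-1/28465) + 23905/16452 = -187226/256185 + 23905/16452 = 338206697/468306180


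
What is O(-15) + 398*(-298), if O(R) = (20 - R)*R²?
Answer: -110729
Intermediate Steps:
O(R) = R²*(20 - R)
O(-15) + 398*(-298) = (-15)²*(20 - 1*(-15)) + 398*(-298) = 225*(20 + 15) - 118604 = 225*35 - 118604 = 7875 - 118604 = -110729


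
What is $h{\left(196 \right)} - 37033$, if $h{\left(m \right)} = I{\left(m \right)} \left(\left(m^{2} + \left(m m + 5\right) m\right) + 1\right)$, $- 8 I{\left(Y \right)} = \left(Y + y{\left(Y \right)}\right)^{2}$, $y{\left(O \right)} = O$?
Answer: $-145384102097$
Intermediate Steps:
$I{\left(Y \right)} = - \frac{Y^{2}}{2}$ ($I{\left(Y \right)} = - \frac{\left(Y + Y\right)^{2}}{8} = - \frac{\left(2 Y\right)^{2}}{8} = - \frac{4 Y^{2}}{8} = - \frac{Y^{2}}{2}$)
$h{\left(m \right)} = - \frac{m^{2} \left(1 + m^{2} + m \left(5 + m^{2}\right)\right)}{2}$ ($h{\left(m \right)} = - \frac{m^{2}}{2} \left(\left(m^{2} + \left(m m + 5\right) m\right) + 1\right) = - \frac{m^{2}}{2} \left(\left(m^{2} + \left(m^{2} + 5\right) m\right) + 1\right) = - \frac{m^{2}}{2} \left(\left(m^{2} + \left(5 + m^{2}\right) m\right) + 1\right) = - \frac{m^{2}}{2} \left(\left(m^{2} + m \left(5 + m^{2}\right)\right) + 1\right) = - \frac{m^{2}}{2} \left(1 + m^{2} + m \left(5 + m^{2}\right)\right) = - \frac{m^{2} \left(1 + m^{2} + m \left(5 + m^{2}\right)\right)}{2}$)
$h{\left(196 \right)} - 37033 = \frac{196^{2} \left(-1 - 196^{2} - 196^{3} - 980\right)}{2} - 37033 = \frac{1}{2} \cdot 38416 \left(-1 - 38416 - 7529536 - 980\right) - 37033 = \frac{1}{2} \cdot 38416 \left(-7568933\right) - 37033 = -145384065064 - 37033 = -145384102097$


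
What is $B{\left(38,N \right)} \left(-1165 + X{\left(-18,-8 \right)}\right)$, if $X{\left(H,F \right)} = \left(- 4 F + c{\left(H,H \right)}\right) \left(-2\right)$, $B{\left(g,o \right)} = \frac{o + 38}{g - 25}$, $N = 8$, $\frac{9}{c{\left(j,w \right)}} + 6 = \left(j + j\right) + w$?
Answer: $- \frac{282601}{65} \approx -4347.7$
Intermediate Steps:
$c{\left(j,w \right)} = \frac{9}{-6 + w + 2 j}$ ($c{\left(j,w \right)} = \frac{9}{-6 + \left(\left(j + j\right) + w\right)} = \frac{9}{-6 + \left(2 j + w\right)} = \frac{9}{-6 + \left(w + 2 j\right)} = \frac{9}{-6 + w + 2 j}$)
$B{\left(g,o \right)} = \frac{38 + o}{-25 + g}$
$X{\left(H,F \right)} = - \frac{18}{-6 + 3 H} + 8 F$ ($X{\left(H,F \right)} = \left(- 4 F + \frac{9}{-6 + H + 2 H}\right) \left(-2\right) = \left(- 4 F + \frac{9}{-6 + 3 H}\right) \left(-2\right) = - \frac{18}{-6 + 3 H} + 8 F$)
$B{\left(38,N \right)} \left(-1165 + X{\left(-18,-8 \right)}\right) = \frac{38 + 8}{-25 + 38} \left(-1165 + \frac{2 \left(-3 + 4 \left(-8\right) \left(-2 - 18\right)\right)}{-2 - 18}\right) = \frac{1}{13} \cdot 46 \left(-1165 + \frac{2 \left(-3 + 4 \left(-8\right) \left(-20\right)\right)}{-20}\right) = \frac{1}{13} \cdot 46 \left(-1165 + 2 \left(- \frac{1}{20}\right) \left(-3 + 640\right)\right) = \frac{46 \left(-1165 + 2 \left(- \frac{1}{20}\right) 637\right)}{13} = \frac{46 \left(-1165 - \frac{637}{10}\right)}{13} = \frac{46}{13} \left(- \frac{12287}{10}\right) = - \frac{282601}{65}$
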